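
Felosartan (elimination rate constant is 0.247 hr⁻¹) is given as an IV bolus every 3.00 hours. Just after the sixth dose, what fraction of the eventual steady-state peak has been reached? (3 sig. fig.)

0.988

f_n = 1 − e^(−nkτ) = 1 − e^(−6 × 0.2470 × 3.00) = 1 − e^(−4.446) = 1 − 0.01173 ≈ 0.988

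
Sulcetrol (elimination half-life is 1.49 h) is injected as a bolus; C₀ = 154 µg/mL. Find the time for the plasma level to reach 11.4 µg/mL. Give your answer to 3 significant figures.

k = ln 2 / 1.49 = 0.4652 h⁻¹
C(t) = C₀ e^(−kt)  ⇒  t = ln(C₀/C) / k
t = ln(154/11.4) / 0.4652 = 2.603 / 0.4652 ≈ 5.60 hours

5.60 hours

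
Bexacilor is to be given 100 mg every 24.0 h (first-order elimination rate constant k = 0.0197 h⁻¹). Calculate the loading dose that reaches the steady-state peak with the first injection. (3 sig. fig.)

265 mg

Accumulation ratio R = 1 / (1 − e^(−kτ)) = 1 / (1 − e^(−0.01970×24.0)) = 1 / (1 − 0.6233) = 2.654
Loading dose = maintenance dose × R = 100 × 2.654 ≈ 265 mg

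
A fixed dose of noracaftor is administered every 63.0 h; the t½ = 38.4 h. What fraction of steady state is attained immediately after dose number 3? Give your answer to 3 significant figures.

k = ln 2 / 38.4 = 0.01805 h⁻¹
f_n = 1 − e^(−nkτ) = 1 − e^(−3 × 0.01805 × 63.0) = 1 − e^(−3.412) = 1 − 0.03299 ≈ 0.967

0.967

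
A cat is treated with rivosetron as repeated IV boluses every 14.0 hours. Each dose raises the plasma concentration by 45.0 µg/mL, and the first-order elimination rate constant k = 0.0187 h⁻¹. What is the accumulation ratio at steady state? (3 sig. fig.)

Fraction remaining after one interval: e^(−kτ) = e^(−0.01870 × 14.0) = 0.7697
R = 1 / (1 − 0.7697) = 1 / 0.2303 ≈ 4.34

4.34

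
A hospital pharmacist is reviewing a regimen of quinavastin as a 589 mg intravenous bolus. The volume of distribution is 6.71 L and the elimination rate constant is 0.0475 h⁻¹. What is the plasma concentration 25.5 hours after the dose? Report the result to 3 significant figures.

26.1 mg/L

C₀ = dose / V = 589 / 6.71 = 87.78 mg/L
C(t) = C₀ e^(−kt) = 87.78 × e^(−0.04750 × 25.5) = 87.78 × e^(−1.211) = 87.78 × 0.2978 ≈ 26.1 mg/L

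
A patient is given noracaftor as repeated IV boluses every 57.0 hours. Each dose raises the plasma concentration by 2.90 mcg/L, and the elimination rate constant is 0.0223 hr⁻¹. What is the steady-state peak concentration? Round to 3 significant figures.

Fraction remaining after one interval: e^(−kτ) = e^(−0.02230 × 57.0) = 0.2805
R = 1 / (1 − 0.2805) = 1.390
Css,max = 2.90 × 1.390 ≈ 4.03 mcg/L

4.03 mcg/L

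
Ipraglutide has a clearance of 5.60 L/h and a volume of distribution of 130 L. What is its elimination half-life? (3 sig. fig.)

16.1 hours

k = CL / V = 5.60 / 130 = 0.04308 h⁻¹
t½ = ln 2 / k = ln 2 / 0.04308 ≈ 16.1 hours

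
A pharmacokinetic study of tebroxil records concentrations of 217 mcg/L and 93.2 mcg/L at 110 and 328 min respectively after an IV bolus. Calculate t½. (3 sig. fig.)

179 minutes

k = ln(C₁/C₂) / (t₂ − t₁) = ln(217/93.2) / (328 − 110)
  = 0.8451 / 218.0 = 0.003877 min⁻¹
t½ = ln 2 / k = ln 2 / 0.003877 ≈ 179 minutes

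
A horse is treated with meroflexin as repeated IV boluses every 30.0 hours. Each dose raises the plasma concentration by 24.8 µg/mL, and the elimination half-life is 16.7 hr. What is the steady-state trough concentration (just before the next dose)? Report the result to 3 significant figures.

k = ln 2 / 16.7 = 0.04151 hr⁻¹
Fraction remaining after one interval: e^(−kτ) = e^(−0.04151 × 30.0) = 0.2879
R = 1 / (1 − 0.2879) = 1.404
Css,max = 24.8 × 1.404 = 34.83 µg/mL
Css,min = Css,max × e^(−kτ) = 34.83 × 0.2879 ≈ 10.0 µg/mL

10.0 µg/mL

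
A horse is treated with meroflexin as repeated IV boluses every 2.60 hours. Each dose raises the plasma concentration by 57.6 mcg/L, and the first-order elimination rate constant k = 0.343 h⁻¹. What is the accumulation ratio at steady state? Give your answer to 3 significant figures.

1.69

Fraction remaining after one interval: e^(−kτ) = e^(−0.3430 × 2.60) = 0.4099
R = 1 / (1 − 0.4099) = 1 / 0.5901 ≈ 1.69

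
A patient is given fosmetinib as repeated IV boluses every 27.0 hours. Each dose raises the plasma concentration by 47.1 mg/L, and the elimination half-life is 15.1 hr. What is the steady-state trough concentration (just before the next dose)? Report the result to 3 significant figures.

19.2 mg/L

k = ln 2 / 15.1 = 0.04590 hr⁻¹
Fraction remaining after one interval: e^(−kτ) = e^(−0.04590 × 27.0) = 0.2896
R = 1 / (1 − 0.2896) = 1.408
Css,max = 47.1 × 1.408 = 66.30 mg/L
Css,min = Css,max × e^(−kτ) = 66.30 × 0.2896 ≈ 19.2 mg/L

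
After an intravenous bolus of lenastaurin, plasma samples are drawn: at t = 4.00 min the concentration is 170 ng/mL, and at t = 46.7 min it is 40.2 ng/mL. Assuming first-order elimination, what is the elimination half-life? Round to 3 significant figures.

k = ln(C₁/C₂) / (t₂ − t₁) = ln(170/40.2) / (46.7 − 4.00)
  = 1.442 / 42.70 = 0.03377 min⁻¹
t½ = ln 2 / k = ln 2 / 0.03377 ≈ 20.5 minutes

20.5 minutes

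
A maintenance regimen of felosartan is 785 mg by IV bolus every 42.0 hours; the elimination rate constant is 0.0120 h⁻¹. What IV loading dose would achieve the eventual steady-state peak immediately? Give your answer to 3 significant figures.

1980 mg

Accumulation ratio R = 1 / (1 − e^(−kτ)) = 1 / (1 − e^(−0.01200×42.0)) = 1 / (1 − 0.6041) = 2.526
Loading dose = maintenance dose × R = 785 × 2.526 ≈ 1980 mg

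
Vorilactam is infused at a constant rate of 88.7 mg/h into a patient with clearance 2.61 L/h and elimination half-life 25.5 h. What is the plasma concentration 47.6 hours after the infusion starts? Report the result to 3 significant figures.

Css = rate / CL = 88.7 / 2.61 = 33.98 µg/mL
k = ln 2 / 25.5 = 0.02718 h⁻¹
C(t) = Css (1 − e^(−kt)) = 33.98 × (1 − e^(−1.294)) = 33.98 × 0.7258 ≈ 24.7 µg/mL

24.7 µg/mL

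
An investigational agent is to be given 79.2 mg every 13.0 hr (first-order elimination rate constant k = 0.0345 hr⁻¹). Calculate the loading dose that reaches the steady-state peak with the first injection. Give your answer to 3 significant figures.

Accumulation ratio R = 1 / (1 − e^(−kτ)) = 1 / (1 − e^(−0.03450×13.0)) = 1 / (1 − 0.6386) = 2.767
Loading dose = maintenance dose × R = 79.2 × 2.767 ≈ 219 mg

219 mg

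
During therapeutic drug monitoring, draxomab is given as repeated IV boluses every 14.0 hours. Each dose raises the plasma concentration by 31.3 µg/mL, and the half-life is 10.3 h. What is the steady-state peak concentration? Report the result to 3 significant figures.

51.3 µg/mL

k = ln 2 / 10.3 = 0.06730 h⁻¹
Fraction remaining after one interval: e^(−kτ) = e^(−0.06730 × 14.0) = 0.3898
R = 1 / (1 − 0.3898) = 1.639
Css,max = 31.3 × 1.639 ≈ 51.3 µg/mL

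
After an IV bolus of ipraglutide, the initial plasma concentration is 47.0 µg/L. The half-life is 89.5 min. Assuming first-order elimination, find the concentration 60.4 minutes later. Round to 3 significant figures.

29.4 µg/L

k = ln 2 / 89.5 = 0.007745 min⁻¹
60.4 min is 0.6749 half-lives, so C = 47.0 × (1/2)^0.6749 = 47.0 × 0.6264 ≈ 29.4 µg/L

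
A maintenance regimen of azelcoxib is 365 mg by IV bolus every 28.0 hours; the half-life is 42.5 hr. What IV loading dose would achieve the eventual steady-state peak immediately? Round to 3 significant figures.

996 mg

k = ln 2 / 42.5 = 0.01631 hr⁻¹
Accumulation ratio R = 1 / (1 − e^(−kτ)) = 1 / (1 − e^(−0.01631×28.0)) = 1 / (1 − 0.6334) = 2.728
Loading dose = maintenance dose × R = 365 × 2.728 ≈ 996 mg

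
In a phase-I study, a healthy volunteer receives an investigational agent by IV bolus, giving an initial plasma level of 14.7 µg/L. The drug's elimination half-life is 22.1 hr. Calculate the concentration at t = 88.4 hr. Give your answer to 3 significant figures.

0.919 µg/L

k = ln 2 / 22.1 = 0.03136 hr⁻¹
88.4 hr is 4.000 half-lives, so C = 14.7 × (1/2)^4.000 = 14.7 × 0.06250 ≈ 0.919 µg/L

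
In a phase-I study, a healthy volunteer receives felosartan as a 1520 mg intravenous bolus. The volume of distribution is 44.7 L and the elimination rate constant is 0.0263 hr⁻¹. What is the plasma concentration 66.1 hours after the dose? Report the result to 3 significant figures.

C₀ = dose / V = 1520 / 44.7 = 34.00 mg/L
C(t) = C₀ e^(−kt) = 34.00 × e^(−0.02630 × 66.1) = 34.00 × e^(−1.738) = 34.00 × 0.1758 ≈ 5.98 mg/L

5.98 mg/L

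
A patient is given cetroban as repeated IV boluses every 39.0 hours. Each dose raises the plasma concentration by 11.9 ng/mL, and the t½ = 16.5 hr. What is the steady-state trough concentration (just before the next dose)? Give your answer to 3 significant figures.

2.87 ng/mL

k = ln 2 / 16.5 = 0.04201 hr⁻¹
Fraction remaining after one interval: e^(−kτ) = e^(−0.04201 × 39.0) = 0.1943
R = 1 / (1 − 0.1943) = 1.241
Css,max = 11.9 × 1.241 = 14.77 ng/mL
Css,min = Css,max × e^(−kτ) = 14.77 × 0.1943 ≈ 2.87 ng/mL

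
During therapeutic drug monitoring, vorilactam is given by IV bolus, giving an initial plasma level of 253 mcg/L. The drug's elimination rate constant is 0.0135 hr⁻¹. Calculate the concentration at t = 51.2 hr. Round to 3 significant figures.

C(t) = C₀ e^(−kt) = 253 × e^(−0.01350 × 51.2) = 253 × e^(−0.6912) = 253 × 0.5010 ≈ 127 mcg/L

127 mcg/L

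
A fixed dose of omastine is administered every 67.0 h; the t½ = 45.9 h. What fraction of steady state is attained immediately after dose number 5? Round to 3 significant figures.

0.994

k = ln 2 / 45.9 = 0.01510 h⁻¹
f_n = 1 − e^(−nkτ) = 1 − e^(−5 × 0.01510 × 67.0) = 1 − e^(−5.059) = 1 − 0.006352 ≈ 0.994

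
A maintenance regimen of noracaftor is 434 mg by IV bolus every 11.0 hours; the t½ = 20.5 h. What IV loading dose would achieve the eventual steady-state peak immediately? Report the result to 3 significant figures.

k = ln 2 / 20.5 = 0.03381 h⁻¹
Accumulation ratio R = 1 / (1 − e^(−kτ)) = 1 / (1 − e^(−0.03381×11.0)) = 1 / (1 − 0.6894) = 3.220
Loading dose = maintenance dose × R = 434 × 3.220 ≈ 1400 mg

1400 mg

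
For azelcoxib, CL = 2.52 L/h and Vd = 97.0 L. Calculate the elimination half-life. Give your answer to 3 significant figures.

k = CL / V = 2.52 / 97.0 = 0.02598 h⁻¹
t½ = ln 2 / k = ln 2 / 0.02598 ≈ 26.7 hours

26.7 hours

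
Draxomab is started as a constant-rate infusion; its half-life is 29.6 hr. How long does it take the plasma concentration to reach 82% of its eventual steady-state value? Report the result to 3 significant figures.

73.2 hours

k = ln 2 / 29.6 = 0.02342 hr⁻¹
f = 1 − e^(−kt)  ⇒  t = −ln(1 − f) / k
t = −ln(1 − 0.82) / 0.02342 = 1.715 / 0.02342 ≈ 73.2 hours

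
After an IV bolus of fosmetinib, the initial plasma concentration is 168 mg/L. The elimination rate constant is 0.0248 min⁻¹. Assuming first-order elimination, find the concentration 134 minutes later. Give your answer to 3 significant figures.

6.05 mg/L

C(t) = C₀ e^(−kt) = 168 × e^(−0.02480 × 134) = 168 × e^(−3.323) = 168 × 0.03604 ≈ 6.05 mg/L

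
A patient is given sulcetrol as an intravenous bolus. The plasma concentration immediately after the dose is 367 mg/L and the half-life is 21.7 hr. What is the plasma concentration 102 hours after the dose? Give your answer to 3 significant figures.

k = ln 2 / 21.7 = 0.03194 hr⁻¹
102 hr is 4.700 half-lives, so C = 367 × (1/2)^4.700 = 367 × 0.03846 ≈ 14.1 mg/L

14.1 mg/L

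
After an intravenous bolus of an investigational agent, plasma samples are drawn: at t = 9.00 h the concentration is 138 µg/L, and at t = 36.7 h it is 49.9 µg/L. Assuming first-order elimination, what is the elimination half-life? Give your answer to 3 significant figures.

18.9 hours

k = ln(C₁/C₂) / (t₂ − t₁) = ln(138/49.9) / (36.7 − 9.00)
  = 1.017 / 27.70 = 0.03672 h⁻¹
t½ = ln 2 / k = ln 2 / 0.03672 ≈ 18.9 hours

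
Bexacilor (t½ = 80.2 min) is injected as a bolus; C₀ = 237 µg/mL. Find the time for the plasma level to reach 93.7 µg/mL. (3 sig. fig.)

k = ln 2 / 80.2 = 0.008643 min⁻¹
C(t) = C₀ e^(−kt)  ⇒  t = ln(C₀/C) / k
t = ln(237/93.7) / 0.008643 = 0.9280 / 0.008643 ≈ 107 minutes

107 minutes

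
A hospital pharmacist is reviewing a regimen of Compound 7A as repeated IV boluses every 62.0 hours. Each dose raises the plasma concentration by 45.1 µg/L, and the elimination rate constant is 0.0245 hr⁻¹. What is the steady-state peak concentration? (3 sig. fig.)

Fraction remaining after one interval: e^(−kτ) = e^(−0.02450 × 62.0) = 0.2189
R = 1 / (1 − 0.2189) = 1.280
Css,max = 45.1 × 1.280 ≈ 57.7 µg/L

57.7 µg/L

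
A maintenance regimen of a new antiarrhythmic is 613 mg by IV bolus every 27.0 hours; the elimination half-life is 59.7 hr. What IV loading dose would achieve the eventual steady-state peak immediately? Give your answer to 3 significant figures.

2280 mg

k = ln 2 / 59.7 = 0.01161 hr⁻¹
Accumulation ratio R = 1 / (1 − e^(−kτ)) = 1 / (1 − e^(−0.01161×27.0)) = 1 / (1 − 0.7309) = 3.716
Loading dose = maintenance dose × R = 613 × 3.716 ≈ 2280 mg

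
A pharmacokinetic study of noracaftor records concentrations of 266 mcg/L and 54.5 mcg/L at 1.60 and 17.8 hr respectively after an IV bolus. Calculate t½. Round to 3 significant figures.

k = ln(C₁/C₂) / (t₂ − t₁) = ln(266/54.5) / (17.8 − 1.60)
  = 1.585 / 16.20 = 0.09786 hr⁻¹
t½ = ln 2 / k = ln 2 / 0.09786 ≈ 7.08 hours

7.08 hours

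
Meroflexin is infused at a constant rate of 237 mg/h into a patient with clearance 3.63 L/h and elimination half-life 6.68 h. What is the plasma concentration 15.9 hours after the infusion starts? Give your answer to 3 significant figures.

52.7 µg/mL

Css = rate / CL = 237 / 3.63 = 65.29 µg/mL
k = ln 2 / 6.68 = 0.1038 h⁻¹
C(t) = Css (1 − e^(−kt)) = 65.29 × (1 − e^(−1.650)) = 65.29 × 0.8079 ≈ 52.7 µg/mL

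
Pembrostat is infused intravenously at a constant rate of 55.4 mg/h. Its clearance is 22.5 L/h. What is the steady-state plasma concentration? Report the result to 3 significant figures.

Css = infusion rate / CL = 55.4 / 22.5 ≈ 2.46 mg/L

2.46 mg/L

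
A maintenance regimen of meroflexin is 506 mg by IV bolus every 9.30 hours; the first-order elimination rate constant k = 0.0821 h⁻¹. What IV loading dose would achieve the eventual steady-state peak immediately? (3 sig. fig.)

Accumulation ratio R = 1 / (1 − e^(−kτ)) = 1 / (1 − e^(−0.08210×9.30)) = 1 / (1 − 0.4660) = 1.873
Loading dose = maintenance dose × R = 506 × 1.873 ≈ 948 mg

948 mg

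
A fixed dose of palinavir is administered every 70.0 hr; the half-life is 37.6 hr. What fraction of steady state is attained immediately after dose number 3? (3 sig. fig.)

k = ln 2 / 37.6 = 0.01843 hr⁻¹
f_n = 1 − e^(−nkτ) = 1 − e^(−3 × 0.01843 × 70.0) = 1 − e^(−3.871) = 1 − 0.02083 ≈ 0.979

0.979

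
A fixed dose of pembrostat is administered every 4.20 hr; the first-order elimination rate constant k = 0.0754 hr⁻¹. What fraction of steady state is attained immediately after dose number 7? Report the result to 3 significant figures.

0.891

f_n = 1 − e^(−nkτ) = 1 − e^(−7 × 0.07540 × 4.20) = 1 − e^(−2.217) = 1 − 0.1090 ≈ 0.891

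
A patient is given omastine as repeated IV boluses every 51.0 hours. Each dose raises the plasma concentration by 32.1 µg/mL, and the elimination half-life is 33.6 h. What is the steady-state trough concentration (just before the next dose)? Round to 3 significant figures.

k = ln 2 / 33.6 = 0.02063 h⁻¹
Fraction remaining after one interval: e^(−kτ) = e^(−0.02063 × 51.0) = 0.3492
R = 1 / (1 − 0.3492) = 1.537
Css,max = 32.1 × 1.537 = 49.32 µg/mL
Css,min = Css,max × e^(−kτ) = 49.32 × 0.3492 ≈ 17.2 µg/mL

17.2 µg/mL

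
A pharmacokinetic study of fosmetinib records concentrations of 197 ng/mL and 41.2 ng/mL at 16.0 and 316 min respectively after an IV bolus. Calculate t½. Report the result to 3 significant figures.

k = ln(C₁/C₂) / (t₂ − t₁) = ln(197/41.2) / (316 − 16.0)
  = 1.565 / 300.0 = 0.005216 min⁻¹
t½ = ln 2 / k = ln 2 / 0.005216 ≈ 133 minutes

133 minutes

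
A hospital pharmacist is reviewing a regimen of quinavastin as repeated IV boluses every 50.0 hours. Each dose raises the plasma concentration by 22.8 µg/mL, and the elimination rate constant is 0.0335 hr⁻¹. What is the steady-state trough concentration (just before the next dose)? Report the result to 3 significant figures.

Fraction remaining after one interval: e^(−kτ) = e^(−0.03350 × 50.0) = 0.1873
R = 1 / (1 − 0.1873) = 1.230
Css,max = 22.8 × 1.230 = 28.05 µg/mL
Css,min = Css,max × e^(−kτ) = 28.05 × 0.1873 ≈ 5.25 µg/mL

5.25 µg/mL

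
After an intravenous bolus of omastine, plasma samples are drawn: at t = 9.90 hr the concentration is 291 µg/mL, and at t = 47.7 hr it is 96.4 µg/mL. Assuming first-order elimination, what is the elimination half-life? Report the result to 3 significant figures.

23.7 hours

k = ln(C₁/C₂) / (t₂ − t₁) = ln(291/96.4) / (47.7 − 9.90)
  = 1.105 / 37.80 = 0.02923 hr⁻¹
t½ = ln 2 / k = ln 2 / 0.02923 ≈ 23.7 hours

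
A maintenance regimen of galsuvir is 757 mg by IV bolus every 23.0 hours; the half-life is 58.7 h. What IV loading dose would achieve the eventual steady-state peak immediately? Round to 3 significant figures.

3180 mg

k = ln 2 / 58.7 = 0.01181 h⁻¹
Accumulation ratio R = 1 / (1 − e^(−kτ)) = 1 / (1 − e^(−0.01181×23.0)) = 1 / (1 − 0.7622) = 4.205
Loading dose = maintenance dose × R = 757 × 4.205 ≈ 3180 mg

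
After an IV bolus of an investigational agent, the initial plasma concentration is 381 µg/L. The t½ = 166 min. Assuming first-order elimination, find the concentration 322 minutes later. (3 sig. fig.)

99.3 µg/L

k = ln 2 / 166 = 0.004176 min⁻¹
C(t) = C₀ e^(−kt) = 381 × e^(−0.004176 × 322) = 381 × e^(−1.345) = 381 × 0.2607 ≈ 99.3 µg/L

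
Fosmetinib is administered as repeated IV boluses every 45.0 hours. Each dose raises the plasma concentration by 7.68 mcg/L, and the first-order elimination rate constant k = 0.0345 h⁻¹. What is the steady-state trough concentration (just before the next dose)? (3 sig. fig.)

2.06 mcg/L

Fraction remaining after one interval: e^(−kτ) = e^(−0.03450 × 45.0) = 0.2117
R = 1 / (1 − 0.2117) = 1.269
Css,max = 7.68 × 1.269 = 9.743 mcg/L
Css,min = Css,max × e^(−kτ) = 9.743 × 0.2117 ≈ 2.06 mcg/L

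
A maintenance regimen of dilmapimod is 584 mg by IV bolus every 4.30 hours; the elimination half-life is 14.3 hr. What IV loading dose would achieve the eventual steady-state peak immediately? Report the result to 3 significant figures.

k = ln 2 / 14.3 = 0.04847 hr⁻¹
Accumulation ratio R = 1 / (1 − e^(−kτ)) = 1 / (1 − e^(−0.04847×4.30)) = 1 / (1 − 0.8119) = 5.315
Loading dose = maintenance dose × R = 584 × 5.315 ≈ 3100 mg

3100 mg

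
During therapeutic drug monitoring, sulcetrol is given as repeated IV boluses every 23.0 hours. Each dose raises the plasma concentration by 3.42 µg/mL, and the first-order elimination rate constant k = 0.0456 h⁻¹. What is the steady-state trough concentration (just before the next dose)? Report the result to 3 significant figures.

1.84 µg/mL

Fraction remaining after one interval: e^(−kτ) = e^(−0.04560 × 23.0) = 0.3504
R = 1 / (1 − 0.3504) = 1.539
Css,max = 3.42 × 1.539 = 5.264 µg/mL
Css,min = Css,max × e^(−kτ) = 5.264 × 0.3504 ≈ 1.84 µg/mL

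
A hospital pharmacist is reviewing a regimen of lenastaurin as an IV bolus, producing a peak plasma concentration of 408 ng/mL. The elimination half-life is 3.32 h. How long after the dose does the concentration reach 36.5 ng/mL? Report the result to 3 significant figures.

k = ln 2 / 3.32 = 0.2088 h⁻¹
C(t) = C₀ e^(−kt)  ⇒  t = ln(C₀/C) / k
t = ln(408/36.5) / 0.2088 = 2.414 / 0.2088 ≈ 11.6 hours

11.6 hours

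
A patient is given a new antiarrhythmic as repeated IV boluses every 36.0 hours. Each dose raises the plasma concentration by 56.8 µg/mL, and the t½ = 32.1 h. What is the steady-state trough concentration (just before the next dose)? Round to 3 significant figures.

k = ln 2 / 32.1 = 0.02159 h⁻¹
Fraction remaining after one interval: e^(−kτ) = e^(−0.02159 × 36.0) = 0.4596
R = 1 / (1 − 0.4596) = 1.851
Css,max = 56.8 × 1.851 = 105.1 µg/mL
Css,min = Css,max × e^(−kτ) = 105.1 × 0.4596 ≈ 48.3 µg/mL

48.3 µg/mL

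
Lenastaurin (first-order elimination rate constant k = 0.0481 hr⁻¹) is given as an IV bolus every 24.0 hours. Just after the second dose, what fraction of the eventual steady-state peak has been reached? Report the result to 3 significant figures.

0.901

f_n = 1 − e^(−nkτ) = 1 − e^(−2 × 0.04810 × 24.0) = 1 − e^(−2.309) = 1 − 0.09938 ≈ 0.901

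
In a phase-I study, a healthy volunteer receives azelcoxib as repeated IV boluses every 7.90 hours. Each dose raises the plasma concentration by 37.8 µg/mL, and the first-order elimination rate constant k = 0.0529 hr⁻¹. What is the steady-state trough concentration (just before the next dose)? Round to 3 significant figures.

72.9 µg/mL

Fraction remaining after one interval: e^(−kτ) = e^(−0.05290 × 7.90) = 0.6584
R = 1 / (1 − 0.6584) = 2.928
Css,max = 37.8 × 2.928 = 110.7 µg/mL
Css,min = Css,max × e^(−kτ) = 110.7 × 0.6584 ≈ 72.9 µg/mL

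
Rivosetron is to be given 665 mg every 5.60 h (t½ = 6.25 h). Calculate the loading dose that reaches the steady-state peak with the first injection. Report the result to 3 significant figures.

k = ln 2 / 6.25 = 0.1109 h⁻¹
Accumulation ratio R = 1 / (1 − e^(−kτ)) = 1 / (1 − e^(−0.1109×5.60)) = 1 / (1 − 0.5374) = 2.162
Loading dose = maintenance dose × R = 665 × 2.162 ≈ 1440 mg

1440 mg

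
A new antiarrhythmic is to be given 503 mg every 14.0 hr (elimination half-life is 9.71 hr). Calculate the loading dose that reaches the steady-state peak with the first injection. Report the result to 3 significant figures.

796 mg

k = ln 2 / 9.71 = 0.07138 hr⁻¹
Accumulation ratio R = 1 / (1 − e^(−kτ)) = 1 / (1 − e^(−0.07138×14.0)) = 1 / (1 − 0.3681) = 1.583
Loading dose = maintenance dose × R = 503 × 1.583 ≈ 796 mg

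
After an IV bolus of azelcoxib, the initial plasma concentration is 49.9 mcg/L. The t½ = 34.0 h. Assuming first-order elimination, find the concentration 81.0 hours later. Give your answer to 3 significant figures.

9.57 mcg/L

k = ln 2 / 34.0 = 0.02039 h⁻¹
81.0 h is 2.382 half-lives, so C = 49.9 × (1/2)^2.382 = 49.9 × 0.1918 ≈ 9.57 mcg/L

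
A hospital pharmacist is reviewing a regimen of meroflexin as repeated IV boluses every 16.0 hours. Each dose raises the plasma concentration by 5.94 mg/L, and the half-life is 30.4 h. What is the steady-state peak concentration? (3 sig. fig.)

19.4 mg/L

k = ln 2 / 30.4 = 0.02280 h⁻¹
Fraction remaining after one interval: e^(−kτ) = e^(−0.02280 × 16.0) = 0.6943
R = 1 / (1 − 0.6943) = 3.271
Css,max = 5.94 × 3.271 ≈ 19.4 mg/L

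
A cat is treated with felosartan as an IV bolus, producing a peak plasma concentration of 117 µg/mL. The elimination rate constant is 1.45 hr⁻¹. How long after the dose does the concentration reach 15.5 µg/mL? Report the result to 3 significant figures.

1.39 hours

C(t) = C₀ e^(−kt)  ⇒  t = ln(C₀/C) / k
t = ln(117/15.5) / 1.450 = 2.021 / 1.450 ≈ 1.39 hours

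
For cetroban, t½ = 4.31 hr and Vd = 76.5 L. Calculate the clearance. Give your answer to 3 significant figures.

k = ln 2 / t½ = ln 2 / 4.31 = 0.1608 hr⁻¹
CL = k · V = 0.1608 × 76.5 ≈ 12.3 L/hr

12.3 L/hr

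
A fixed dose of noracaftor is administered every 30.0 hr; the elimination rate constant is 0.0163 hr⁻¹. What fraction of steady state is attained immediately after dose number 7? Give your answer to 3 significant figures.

f_n = 1 − e^(−nkτ) = 1 − e^(−7 × 0.01630 × 30.0) = 1 − e^(−3.423) = 1 − 0.03261 ≈ 0.967

0.967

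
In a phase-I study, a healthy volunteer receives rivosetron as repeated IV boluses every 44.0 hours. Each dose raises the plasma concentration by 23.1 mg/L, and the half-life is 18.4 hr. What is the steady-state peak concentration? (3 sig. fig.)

k = ln 2 / 18.4 = 0.03767 hr⁻¹
Fraction remaining after one interval: e^(−kτ) = e^(−0.03767 × 44.0) = 0.1906
R = 1 / (1 − 0.1906) = 1.235
Css,max = 23.1 × 1.235 ≈ 28.5 mg/L

28.5 mg/L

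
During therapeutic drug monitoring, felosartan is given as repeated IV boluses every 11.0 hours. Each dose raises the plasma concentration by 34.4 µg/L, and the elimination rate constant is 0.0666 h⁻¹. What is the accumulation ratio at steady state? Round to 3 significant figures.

Fraction remaining after one interval: e^(−kτ) = e^(−0.06660 × 11.0) = 0.4807
R = 1 / (1 − 0.4807) = 1 / 0.5193 ≈ 1.93

1.93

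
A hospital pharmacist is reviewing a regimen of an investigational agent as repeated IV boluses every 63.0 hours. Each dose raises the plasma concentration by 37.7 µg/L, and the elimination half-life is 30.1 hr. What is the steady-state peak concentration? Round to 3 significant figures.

k = ln 2 / 30.1 = 0.02303 hr⁻¹
Fraction remaining after one interval: e^(−kτ) = e^(−0.02303 × 63.0) = 0.2344
R = 1 / (1 − 0.2344) = 1.306
Css,max = 37.7 × 1.306 ≈ 49.2 µg/L

49.2 µg/L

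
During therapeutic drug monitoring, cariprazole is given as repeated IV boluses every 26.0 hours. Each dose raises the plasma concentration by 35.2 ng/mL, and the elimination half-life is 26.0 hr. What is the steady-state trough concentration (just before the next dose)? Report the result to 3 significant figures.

35.2 ng/mL

k = ln 2 / 26.0 = 0.02666 hr⁻¹
Fraction remaining after one interval: e^(−kτ) = e^(−0.02666 × 26.0) = 0.5000
R = 1 / (1 − 0.5000) = 2.000
Css,max = 35.2 × 2.000 = 70.40 ng/mL
Css,min = Css,max × e^(−kτ) = 70.40 × 0.5000 ≈ 35.2 ng/mL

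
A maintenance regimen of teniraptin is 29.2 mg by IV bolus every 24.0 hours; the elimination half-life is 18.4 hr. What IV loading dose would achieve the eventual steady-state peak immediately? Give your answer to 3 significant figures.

49.1 mg

k = ln 2 / 18.4 = 0.03767 hr⁻¹
Accumulation ratio R = 1 / (1 − e^(−kτ)) = 1 / (1 − e^(−0.03767×24.0)) = 1 / (1 − 0.4049) = 1.680
Loading dose = maintenance dose × R = 29.2 × 1.680 ≈ 49.1 mg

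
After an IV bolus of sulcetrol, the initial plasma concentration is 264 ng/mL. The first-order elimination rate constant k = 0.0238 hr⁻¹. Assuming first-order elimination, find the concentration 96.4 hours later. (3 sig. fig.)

C(t) = C₀ e^(−kt) = 264 × e^(−0.02380 × 96.4) = 264 × e^(−2.294) = 264 × 0.1008 ≈ 26.6 ng/mL

26.6 ng/mL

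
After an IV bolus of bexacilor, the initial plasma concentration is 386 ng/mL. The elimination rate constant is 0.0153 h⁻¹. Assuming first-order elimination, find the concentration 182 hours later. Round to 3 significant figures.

23.8 ng/mL

C(t) = C₀ e^(−kt) = 386 × e^(−0.01530 × 182) = 386 × e^(−2.785) = 386 × 0.06175 ≈ 23.8 ng/mL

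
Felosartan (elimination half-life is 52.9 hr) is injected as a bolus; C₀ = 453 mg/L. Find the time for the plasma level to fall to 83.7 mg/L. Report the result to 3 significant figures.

129 hours

k = ln 2 / 52.9 = 0.01310 hr⁻¹
C(t) = C₀ e^(−kt)  ⇒  t = ln(C₀/C) / k
t = ln(453/83.7) / 0.01310 = 1.689 / 0.01310 ≈ 129 hours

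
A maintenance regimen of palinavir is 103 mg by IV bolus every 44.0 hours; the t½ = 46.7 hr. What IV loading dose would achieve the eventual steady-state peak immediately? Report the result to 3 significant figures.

215 mg

k = ln 2 / 46.7 = 0.01484 hr⁻¹
Accumulation ratio R = 1 / (1 − e^(−kτ)) = 1 / (1 − e^(−0.01484×44.0)) = 1 / (1 − 0.5204) = 2.085
Loading dose = maintenance dose × R = 103 × 2.085 ≈ 215 mg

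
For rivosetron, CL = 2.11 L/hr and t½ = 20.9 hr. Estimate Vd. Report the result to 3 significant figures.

k = ln 2 / t½ = ln 2 / 20.9 = 0.03316 hr⁻¹
V = CL / k = 2.11 / 0.03316 ≈ 63.6 L

63.6 L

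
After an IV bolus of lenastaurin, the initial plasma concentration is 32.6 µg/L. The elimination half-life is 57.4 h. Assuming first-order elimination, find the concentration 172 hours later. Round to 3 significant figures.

k = ln 2 / 57.4 = 0.01208 h⁻¹
C(t) = C₀ e^(−kt) = 32.6 × e^(−0.01208 × 172) = 32.6 × e^(−2.077) = 32.6 × 0.1253 ≈ 4.08 µg/L

4.08 µg/L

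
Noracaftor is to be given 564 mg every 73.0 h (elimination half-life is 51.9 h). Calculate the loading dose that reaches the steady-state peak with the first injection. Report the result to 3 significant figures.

k = ln 2 / 51.9 = 0.01336 h⁻¹
Accumulation ratio R = 1 / (1 − e^(−kτ)) = 1 / (1 − e^(−0.01336×73.0)) = 1 / (1 − 0.3772) = 1.606
Loading dose = maintenance dose × R = 564 × 1.606 ≈ 906 mg

906 mg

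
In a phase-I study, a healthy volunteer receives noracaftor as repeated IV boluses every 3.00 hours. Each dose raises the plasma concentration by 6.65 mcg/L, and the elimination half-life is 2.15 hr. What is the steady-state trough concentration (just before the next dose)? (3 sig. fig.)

4.08 mcg/L

k = ln 2 / 2.15 = 0.3224 hr⁻¹
Fraction remaining after one interval: e^(−kτ) = e^(−0.3224 × 3.00) = 0.3802
R = 1 / (1 − 0.3802) = 1.613
Css,max = 6.65 × 1.613 = 10.73 mcg/L
Css,min = Css,max × e^(−kτ) = 10.73 × 0.3802 ≈ 4.08 mcg/L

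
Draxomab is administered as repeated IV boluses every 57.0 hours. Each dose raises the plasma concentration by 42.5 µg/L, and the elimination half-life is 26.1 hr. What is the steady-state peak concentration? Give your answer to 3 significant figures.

54.5 µg/L

k = ln 2 / 26.1 = 0.02656 hr⁻¹
Fraction remaining after one interval: e^(−kτ) = e^(−0.02656 × 57.0) = 0.2201
R = 1 / (1 − 0.2201) = 1.282
Css,max = 42.5 × 1.282 ≈ 54.5 µg/L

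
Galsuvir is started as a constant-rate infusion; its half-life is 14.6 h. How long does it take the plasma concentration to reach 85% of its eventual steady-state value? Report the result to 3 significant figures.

k = ln 2 / 14.6 = 0.04748 h⁻¹
f = 1 − e^(−kt)  ⇒  t = −ln(1 − f) / k
t = −ln(1 − 0.85) / 0.04748 = 1.897 / 0.04748 ≈ 40.0 hours

40.0 hours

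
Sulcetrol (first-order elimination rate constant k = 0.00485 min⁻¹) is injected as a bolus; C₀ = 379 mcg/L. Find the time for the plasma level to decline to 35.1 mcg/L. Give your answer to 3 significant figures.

491 minutes

C(t) = C₀ e^(−kt)  ⇒  t = ln(C₀/C) / k
t = ln(379/35.1) / 0.004850 = 2.379 / 0.004850 ≈ 491 minutes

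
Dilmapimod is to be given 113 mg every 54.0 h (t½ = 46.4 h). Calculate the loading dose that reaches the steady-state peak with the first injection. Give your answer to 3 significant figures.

204 mg

k = ln 2 / 46.4 = 0.01494 h⁻¹
Accumulation ratio R = 1 / (1 − e^(−kτ)) = 1 / (1 − e^(−0.01494×54.0)) = 1 / (1 − 0.4463) = 1.806
Loading dose = maintenance dose × R = 113 × 1.806 ≈ 204 mg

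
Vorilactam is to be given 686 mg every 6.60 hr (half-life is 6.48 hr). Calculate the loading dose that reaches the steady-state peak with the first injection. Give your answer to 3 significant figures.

1350 mg

k = ln 2 / 6.48 = 0.1070 hr⁻¹
Accumulation ratio R = 1 / (1 − e^(−kτ)) = 1 / (1 − e^(−0.1070×6.60)) = 1 / (1 − 0.4936) = 1.975
Loading dose = maintenance dose × R = 686 × 1.975 ≈ 1350 mg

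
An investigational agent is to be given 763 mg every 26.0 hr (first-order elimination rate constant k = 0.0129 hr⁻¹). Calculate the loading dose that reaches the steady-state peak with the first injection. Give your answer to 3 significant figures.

2680 mg

Accumulation ratio R = 1 / (1 − e^(−kτ)) = 1 / (1 − e^(−0.01290×26.0)) = 1 / (1 − 0.7151) = 3.509
Loading dose = maintenance dose × R = 763 × 3.509 ≈ 2680 mg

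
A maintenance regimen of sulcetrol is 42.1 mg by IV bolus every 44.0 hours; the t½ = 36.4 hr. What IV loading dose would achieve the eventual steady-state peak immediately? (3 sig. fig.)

74.2 mg

k = ln 2 / 36.4 = 0.01904 hr⁻¹
Accumulation ratio R = 1 / (1 − e^(−kτ)) = 1 / (1 − e^(−0.01904×44.0)) = 1 / (1 − 0.4326) = 1.763
Loading dose = maintenance dose × R = 42.1 × 1.763 ≈ 74.2 mg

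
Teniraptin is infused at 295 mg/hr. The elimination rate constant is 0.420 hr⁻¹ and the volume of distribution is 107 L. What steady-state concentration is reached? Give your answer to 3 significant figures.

CL = k · V = 0.420 × 107 = 44.94 L/hr
Css = rate / CL = 295 / 44.94 ≈ 6.56 µg/mL

6.56 µg/mL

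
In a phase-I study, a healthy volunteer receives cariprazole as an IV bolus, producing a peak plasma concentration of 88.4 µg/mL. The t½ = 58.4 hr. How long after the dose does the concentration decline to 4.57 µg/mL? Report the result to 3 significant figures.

250 hours

k = ln 2 / 58.4 = 0.01187 hr⁻¹
C(t) = C₀ e^(−kt)  ⇒  t = ln(C₀/C) / k
t = ln(88.4/4.57) / 0.01187 = 2.962 / 0.01187 ≈ 250 hours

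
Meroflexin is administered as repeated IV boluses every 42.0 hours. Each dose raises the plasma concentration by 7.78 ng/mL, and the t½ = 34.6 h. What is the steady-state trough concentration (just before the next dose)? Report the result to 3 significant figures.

5.90 ng/mL

k = ln 2 / 34.6 = 0.02003 h⁻¹
Fraction remaining after one interval: e^(−kτ) = e^(−0.02003 × 42.0) = 0.4311
R = 1 / (1 − 0.4311) = 1.758
Css,max = 7.78 × 1.758 = 13.68 ng/mL
Css,min = Css,max × e^(−kτ) = 13.68 × 0.4311 ≈ 5.90 ng/mL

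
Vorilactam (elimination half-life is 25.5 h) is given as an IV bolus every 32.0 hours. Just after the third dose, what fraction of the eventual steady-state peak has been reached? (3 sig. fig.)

k = ln 2 / 25.5 = 0.02718 h⁻¹
f_n = 1 − e^(−nkτ) = 1 − e^(−3 × 0.02718 × 32.0) = 1 − e^(−2.609) = 1 − 0.07357 ≈ 0.926

0.926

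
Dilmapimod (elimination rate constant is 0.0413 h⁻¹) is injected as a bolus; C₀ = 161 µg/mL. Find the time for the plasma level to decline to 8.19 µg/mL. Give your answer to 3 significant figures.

C(t) = C₀ e^(−kt)  ⇒  t = ln(C₀/C) / k
t = ln(161/8.19) / 0.04130 = 2.978 / 0.04130 ≈ 72.1 hours

72.1 hours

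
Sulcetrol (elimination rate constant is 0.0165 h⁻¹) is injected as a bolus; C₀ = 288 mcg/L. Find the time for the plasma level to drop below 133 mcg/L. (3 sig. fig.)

46.8 hours

C(t) = C₀ e^(−kt)  ⇒  t = ln(C₀/C) / k
t = ln(288/133) / 0.01650 = 0.7726 / 0.01650 ≈ 46.8 hours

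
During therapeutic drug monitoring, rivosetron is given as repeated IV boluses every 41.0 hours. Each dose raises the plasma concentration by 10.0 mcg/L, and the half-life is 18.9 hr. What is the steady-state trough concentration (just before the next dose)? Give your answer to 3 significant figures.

2.86 mcg/L

k = ln 2 / 18.9 = 0.03667 hr⁻¹
Fraction remaining after one interval: e^(−kτ) = e^(−0.03667 × 41.0) = 0.2223
R = 1 / (1 − 0.2223) = 1.286
Css,max = 10.0 × 1.286 = 12.86 mcg/L
Css,min = Css,max × e^(−kτ) = 12.86 × 0.2223 ≈ 2.86 mcg/L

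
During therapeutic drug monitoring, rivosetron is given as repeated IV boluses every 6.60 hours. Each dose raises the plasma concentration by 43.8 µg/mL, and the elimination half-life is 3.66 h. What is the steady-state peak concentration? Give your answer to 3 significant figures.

61.4 µg/mL

k = ln 2 / 3.66 = 0.1894 h⁻¹
Fraction remaining after one interval: e^(−kτ) = e^(−0.1894 × 6.60) = 0.2865
R = 1 / (1 − 0.2865) = 1.402
Css,max = 43.8 × 1.402 ≈ 61.4 µg/mL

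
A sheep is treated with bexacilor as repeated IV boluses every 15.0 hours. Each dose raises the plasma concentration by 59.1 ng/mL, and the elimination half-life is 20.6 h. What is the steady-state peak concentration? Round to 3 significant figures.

149 ng/mL

k = ln 2 / 20.6 = 0.03365 h⁻¹
Fraction remaining after one interval: e^(−kτ) = e^(−0.03365 × 15.0) = 0.6037
R = 1 / (1 − 0.6037) = 2.523
Css,max = 59.1 × 2.523 ≈ 149 ng/mL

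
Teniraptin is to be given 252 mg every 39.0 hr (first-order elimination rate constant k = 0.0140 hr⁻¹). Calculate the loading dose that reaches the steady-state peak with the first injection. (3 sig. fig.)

Accumulation ratio R = 1 / (1 − e^(−kτ)) = 1 / (1 − e^(−0.01400×39.0)) = 1 / (1 − 0.5793) = 2.377
Loading dose = maintenance dose × R = 252 × 2.377 ≈ 599 mg

599 mg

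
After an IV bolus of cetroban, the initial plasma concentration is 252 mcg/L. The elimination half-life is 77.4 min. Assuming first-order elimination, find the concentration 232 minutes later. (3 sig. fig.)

31.6 mcg/L

k = ln 2 / 77.4 = 0.008955 min⁻¹
232 min is 2.997 half-lives, so C = 252 × (1/2)^2.997 = 252 × 0.1252 ≈ 31.6 mcg/L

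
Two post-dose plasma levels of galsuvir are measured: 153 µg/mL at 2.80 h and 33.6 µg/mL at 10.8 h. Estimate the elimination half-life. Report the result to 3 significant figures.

3.66 hours

k = ln(C₁/C₂) / (t₂ − t₁) = ln(153/33.6) / (10.8 − 2.80)
  = 1.516 / 8.000 = 0.1895 h⁻¹
t½ = ln 2 / k = ln 2 / 0.1895 ≈ 3.66 hours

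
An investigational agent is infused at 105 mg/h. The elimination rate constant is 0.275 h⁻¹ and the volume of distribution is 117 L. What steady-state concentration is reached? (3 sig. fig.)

CL = k · V = 0.275 × 117 = 32.18 L/h
Css = rate / CL = 105 / 32.18 ≈ 3.26 mg/L

3.26 mg/L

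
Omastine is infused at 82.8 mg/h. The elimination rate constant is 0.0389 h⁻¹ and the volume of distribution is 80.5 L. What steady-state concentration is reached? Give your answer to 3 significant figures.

26.4 mg/L

CL = k · V = 0.0389 × 80.5 = 3.131 L/h
Css = rate / CL = 82.8 / 3.131 ≈ 26.4 mg/L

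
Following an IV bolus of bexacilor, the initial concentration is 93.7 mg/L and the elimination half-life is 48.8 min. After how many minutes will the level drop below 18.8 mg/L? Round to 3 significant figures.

113 minutes

k = ln 2 / 48.8 = 0.01420 min⁻¹
C(t) = C₀ e^(−kt)  ⇒  t = ln(C₀/C) / k
t = ln(93.7/18.8) / 0.01420 = 1.606 / 0.01420 ≈ 113 minutes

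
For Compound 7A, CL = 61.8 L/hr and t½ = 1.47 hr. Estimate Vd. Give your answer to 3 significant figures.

k = ln 2 / t½ = ln 2 / 1.47 = 0.4715 hr⁻¹
V = CL / k = 61.8 / 0.4715 ≈ 131 L

131 L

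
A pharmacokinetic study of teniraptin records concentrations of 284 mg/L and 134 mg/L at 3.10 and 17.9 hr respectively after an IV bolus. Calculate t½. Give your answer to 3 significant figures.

13.7 hours

k = ln(C₁/C₂) / (t₂ − t₁) = ln(284/134) / (17.9 − 3.10)
  = 0.7511 / 14.80 = 0.05075 hr⁻¹
t½ = ln 2 / k = ln 2 / 0.05075 ≈ 13.7 hours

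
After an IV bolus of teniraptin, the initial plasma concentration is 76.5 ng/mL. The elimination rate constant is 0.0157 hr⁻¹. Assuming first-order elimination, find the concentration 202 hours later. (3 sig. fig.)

3.21 ng/mL

C(t) = C₀ e^(−kt) = 76.5 × e^(−0.01570 × 202) = 76.5 × e^(−3.171) = 76.5 × 0.04194 ≈ 3.21 ng/mL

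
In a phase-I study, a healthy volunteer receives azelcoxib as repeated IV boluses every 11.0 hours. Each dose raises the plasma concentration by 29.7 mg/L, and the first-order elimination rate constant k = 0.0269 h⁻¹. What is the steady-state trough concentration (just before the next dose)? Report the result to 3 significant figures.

Fraction remaining after one interval: e^(−kτ) = e^(−0.02690 × 11.0) = 0.7439
R = 1 / (1 − 0.7439) = 3.904
Css,max = 29.7 × 3.904 = 116.0 mg/L
Css,min = Css,max × e^(−kτ) = 116.0 × 0.7439 ≈ 86.3 mg/L

86.3 mg/L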